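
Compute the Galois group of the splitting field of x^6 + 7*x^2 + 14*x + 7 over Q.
C_6

The polynomial f is an irreducible sextic over Q, so G = Gal(f/Q) is one of the 16 transitive subgroups 6T1, ..., 6T16 of S_6. The discriminant of f is -904619968, which is not a perfect square, so G is not contained in A_6. The transitive groups of degree 6 not contained in A_6 are: C_6 (6T1, order 6), S_3 (6T2, order 6), D_6 (6T3, order 12), C_3 x S_3 (6T5, order 18), A_4 x C_2 (6T6, order 24), S_4 (6T8, order 24), S_3 x S_3 (6T9, order 36), S_4 x C_2 (6T11, order 48), (S_3 x S_3) : C_2 (6T13, order 72), PGL(2,5) (6T14, order 120), S_6 (6T16, order 720). By Dedekind's theorem, for a prime p not dividing disc(f) the degrees of the irreducible factors of f mod p form the cycle type of an element of G. Factoring f modulo the 37 such primes p <= 173 (skipping 2, 7, 29, which divide the discriminant), each new pattern first appears at: mod 3: f = (x^6 + x^2 + 2x + 1), pattern 6; mod 11: f = (x^3 + 2x + 2)(x^3 + 9x + 9), pattern 3+3; mod 13: f = (x^2 + 3x + 5)(x^2 + 11x + 7)(x^2 + 12x + 8), pattern 2+2+2; mod 43: f = (x + 10)(x + 14)(x + 18)(x + 19)(x + 31)(x + 37), pattern 1+1+1+1+1+1. No other pattern occurs in this range, so the set of observed cycle types is {6, 3+3, 2+2+2, 1+1+1+1+1+1}. The candidates containing elements of all these cycle types are C_6 (6T1) of order 6, D_6 (6T3) of order 12, C_3 x S_3 (6T5) of order 18, A_4 x C_2 (6T6) of order 24, S_3 x S_3 (6T9) of order 36, S_4 x C_2 (6T11) of order 48, (S_3 x S_3) : C_2 (6T13) of order 72, PGL(2,5) (6T14) of order 120, S_6 (6T16) of order 720; the others are excluded. The observed types are precisely the cycle types that occur in C_6 (6T1). Each of the other remaining candidates has further cycle types, and by the Chebotarev density theorem the matching factorization patterns would occur for a proportion of primes equal to their share of the group: D_6 (6T3) additionally contains elements of type 2+2+1+1 (3 of its 12 elements, about 25% of primes); C_3 x S_3 (6T5) additionally contains elements of type 3+1+1+1 (4 of its 18 elements, about 22% of primes); A_4 x C_2 (6T6) additionally contains elements of type 2+2+1+1, 2+1+1+1+1 (6 of its 24 elements, about 25% of primes); S_3 x S_3 (6T9) additionally contains elements of type 3+1+1+1, 2+2+1+1 (13 of its 36 elements, about 36% of primes); S_4 x C_2 (6T11) additionally contains elements of type 4+2, 4+1+1, 2+2+1+1, 2+1+1+1+1 (24 of its 48 elements, about 50% of primes); (S_3 x S_3) : C_2 (6T13) additionally contains elements of type 4+2, 3+2+1, 3+1+1+1, 2+2+1+1, 2+1+1+1+1 (49 of its 72 elements, about 68% of primes); PGL(2,5) (6T14) additionally contains elements of type 5+1, 4+1+1, 2+2+1+1 (69 of its 120 elements, about 58% of primes); S_6 (6T16) additionally contains elements of type 5+1, 4+2, 4+1+1, 3+2+1, 3+1+1+1, 2+2+1+1, 2+1+1+1+1 (544 of its 720 elements, about 76% of primes). None of the 37 primes tested shows any such pattern (for each of these groups the chance of that is below 10^-4), which rules them out. Hence G = C_6 (6T1), of order 6.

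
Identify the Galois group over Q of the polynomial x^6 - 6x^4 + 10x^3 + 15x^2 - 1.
The polynomial f is an irreducible sextic over Q, so G = Gal(f/Q) is one of the 16 transitive subgroups 6T1, ..., 6T16 of S_6. The discriminant of f is -11156429376, which is not a perfect square, so G is not contained in A_6. The transitive groups of degree 6 not contained in A_6 are: C_6 (6T1, order 6), S_3 (6T2, order 6), D_6 (6T3, order 12), C_3 x S_3 (6T5, order 18), A_4 x C_2 (6T6, order 24), S_4 (6T8, order 24), S_3 x S_3 (6T9, order 36), S_4 x C_2 (6T11, order 48), (S_3 x S_3) : C_2 (6T13, order 72), PGL(2,5) (6T14, order 120), S_6 (6T16, order 720). By Dedekind's theorem, for a prime p not dividing disc(f) the degrees of the irreducible factors of f mod p form the cycle type of an element of G. Factoring f modulo the 33 such primes p <= 149 (skipping 2, 3, which divide the discriminant), each new pattern first appears at: mod 5: f = (x^3 + 2x^2 + 4x + 4)(x^3 + 3x^2 + 4x + 1), pattern 3+3; mod 7: f = (x^6 + x^4 + 3x^3 + x^2 + 6), pattern 6; mod 17: f = (x + 4)(x + 5)(x^2 + 11x + 12)(x^2 + 14x + 8), pattern 2+2+1+1; mod 19: f = (x + 6)(x + 12)(x + 15)(x + 18)(x^2 + 6x + 6), pattern 2+1+1+1+1; mod 71: f = (x^2 + 11x + 7)(x^2 + 21x + 11)(x^2 + 39x + 59), pattern 2+2+2. No other pattern occurs in this range, so the set of observed cycle types is {3+3, 6, 2+2+1+1, 2+1+1+1+1, 2+2+2}. The candidates containing elements of all these cycle types are A_4 x C_2 (6T6) of order 24, S_4 x C_2 (6T11) of order 48, (S_3 x S_3) : C_2 (6T13) of order 72, S_6 (6T16) of order 720; the others are excluded. The observed types are precisely the cycle types that occur in A_4 x C_2 (6T6) (apart from the identity). Each of the other remaining candidates has further cycle types, and by the Chebotarev density theorem the matching factorization patterns would occur for a proportion of primes equal to their share of the group: S_4 x C_2 (6T11) additionally contains elements of type 4+2, 4+1+1 (12 of its 48 elements, about 25% of primes); (S_3 x S_3) : C_2 (6T13) additionally contains elements of type 4+2, 3+2+1, 3+1+1+1 (34 of its 72 elements, about 47% of primes); S_6 (6T16) additionally contains elements of type 5+1, 4+2, 4+1+1, 3+2+1, 3+1+1+1 (484 of its 720 elements, about 67% of primes). None of the 33 primes tested shows any such pattern (for each of these groups the chance of that is below 10^-4), which rules them out. Hence G = A_4 x C_2 (6T6), of order 24.

A_4 x C_2 (order 24)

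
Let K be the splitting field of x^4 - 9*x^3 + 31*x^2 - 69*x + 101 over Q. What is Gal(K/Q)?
C_4 (order 4)

The polynomial is an irreducible quartic over Q and its discriminant is 465125, which is not a perfect square, so the Galois group is not contained in A_4. The resolvent cubic y^3 - 31*y^2 + 217*y - 418 has exactly one rational root, so the Galois group is C_4 or D_4. The quartic becomes reducible over Q(sqrt(disc)), so the group is C_4.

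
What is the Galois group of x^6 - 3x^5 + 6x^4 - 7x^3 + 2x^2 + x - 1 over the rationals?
The polynomial f is an irreducible sextic over Q, so G = Gal(f/Q) is one of the 16 transitive subgroups 6T1, ..., 6T16 of S_6. The discriminant of f is 810448, which is not a perfect square, so G is not contained in A_6. The transitive groups of degree 6 not contained in A_6 are: C_6 (6T1, order 6), S_3 (6T2, order 6), D_6 (6T3, order 12), C_3 x S_3 (6T5, order 18), A_4 x C_2 (6T6, order 24), S_4 (6T8, order 24), S_3 x S_3 (6T9, order 36), S_4 x C_2 (6T11, order 48), (S_3 x S_3) : C_2 (6T13, order 72), PGL(2,5) (6T14, order 120), S_6 (6T16, order 720). By Dedekind's theorem, for a prime p not dividing disc(f) the degrees of the irreducible factors of f mod p form the cycle type of an element of G. Factoring f modulo the 22 such primes p <= 89 (skipping 2, 37, which divide the discriminant), each new pattern first appears at: mod 3: f = (x^3 + x^2 + x + 2)(x^3 + 2x^2 + 1), pattern 3+3; mod 5: f = (x^2 + 3)(x^2 + 3x + 4)(x^2 + 4x + 2), pattern 2+2+2; mod 17: f = (x + 1)(x + 15)(x^4 + 15x^3 + 6x^2 + 12x + 9), pattern 4+1+1; mod 67: f = (x + 4)(x + 62)(x^2 + 66x + 40)(x^2 + 66x + 50), pattern 2+2+1+1. No other pattern occurs in this range, so the set of observed cycle types is {3+3, 2+2+2, 4+1+1, 2+2+1+1}. The candidates containing elements of all these cycle types are S_4 (6T8) of order 24, S_4 x C_2 (6T11) of order 48, PGL(2,5) (6T14) of order 120, S_6 (6T16) of order 720; the others are excluded. The observed types are precisely the cycle types that occur in S_4 (6T8) (apart from the identity). Each of the other remaining candidates has further cycle types, and by the Chebotarev density theorem the matching factorization patterns would occur for a proportion of primes equal to their share of the group: S_4 x C_2 (6T11) additionally contains elements of type 6, 4+2, 2+1+1+1+1 (17 of its 48 elements, about 35% of primes); PGL(2,5) (6T14) additionally contains elements of type 6, 5+1 (44 of its 120 elements, about 37% of primes); S_6 (6T16) additionally contains elements of type 6, 5+1, 4+2, 3+2+1, 3+1+1+1, 2+1+1+1+1 (529 of its 720 elements, about 73% of primes). None of the 22 primes tested shows any such pattern (for each of these groups the chance of that is below 10^-4), which rules them out. Hence G = S_4 (6T8), of order 24.

S_4 (order 24)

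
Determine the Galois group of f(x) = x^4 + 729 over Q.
The polynomial is an irreducible quartic over Q and its discriminant is 99179645184 = 314928^2, a perfect square, so the Galois group is contained in A_4. The resolvent cubic y^3 - 2916*y splits completely over Q, which gives the Klein four-group V_4.

V_4, the Klein four-group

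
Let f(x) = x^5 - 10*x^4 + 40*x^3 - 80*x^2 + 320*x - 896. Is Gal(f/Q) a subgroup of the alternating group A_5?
No

The polynomial is irreducible of degree 5 over Q. Its discriminant is 271790899200000, which is not a perfect square. A Galois group lies in the alternating group exactly when the discriminant is a square in Q, so the Galois group (F_20) is not contained in A_5.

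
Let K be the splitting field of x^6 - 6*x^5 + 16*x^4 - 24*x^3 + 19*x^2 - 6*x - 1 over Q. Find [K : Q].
12

The degree of the splitting field over Q equals the order of the Galois group, so first determine the group. The polynomial f is an irreducible sextic over Q, so G = Gal(f/Q) is one of the 16 transitive subgroups 6T1, ..., 6T16 of S_6. The discriminant of f is 153664 = 392^2, a perfect square, so G is contained in A_6. The transitive groups of degree 6 contained in A_6 are: A_4 (6T4, order 12), S_4 (6T7, order 24), (C_3 x C_3) : C_4 (6T10, order 36), PSL(2,5) (6T12, order 60), A_6 (6T15, order 360). By Dedekind's theorem, for a prime p not dividing disc(f) the degrees of the irreducible factors of f mod p form the cycle type of an element of G. Factoring f modulo the 33 such primes p <= 149 (skipping 2, 7, which divide the discriminant), each new pattern first appears at: mod 3: f = (x^3 + 2x + 1)(x^3 + 2x + 2), pattern 3+3; mod 13: f = (x + 5)(x + 6)(x^2 + 11x + 6)(x^2 + 11x + 7), pattern 2+2+1+1. No other pattern occurs in this range, so the set of observed cycle types is {3+3, 2+2+1+1}. The candidates containing elements of all these cycle types are A_4 (6T4) of order 12, S_4 (6T7) of order 24, (C_3 x C_3) : C_4 (6T10) of order 36, PSL(2,5) (6T12) of order 60, A_6 (6T15) of order 360; the others are excluded. The observed types are precisely the cycle types that occur in A_4 (6T4) (apart from the identity). Each of the other remaining candidates has further cycle types, and by the Chebotarev density theorem the matching factorization patterns would occur for a proportion of primes equal to their share of the group: S_4 (6T7) additionally contains elements of type 4+2 (6 of its 24 elements, about 25% of primes); (C_3 x C_3) : C_4 (6T10) additionally contains elements of type 4+2, 3+1+1+1 (22 of its 36 elements, about 61% of primes); PSL(2,5) (6T12) additionally contains elements of type 5+1 (24 of its 60 elements, about 40% of primes); A_6 (6T15) additionally contains elements of type 5+1, 4+2, 3+1+1+1 (274 of its 360 elements, about 76% of primes). None of the 33 primes tested shows any such pattern (for each of these groups the chance of that is below 10^-4), which rules them out. Hence G = A_4 (6T4), of order 12. The Galois group A_4 (6T4) has order 12, so the splitting field has degree 12 over Q.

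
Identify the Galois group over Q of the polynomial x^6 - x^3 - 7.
S_3 x S_3 (also written G36-)

The polynomial f is an irreducible sextic over Q, so G = Gal(f/Q) is one of the 16 transitive subgroups 6T1, ..., 6T16 of S_6. The discriminant of f is 871199469, which is not a perfect square, so G is not contained in A_6. The transitive groups of degree 6 not contained in A_6 are: C_6 (6T1, order 6), S_3 (6T2, order 6), D_6 (6T3, order 12), C_3 x S_3 (6T5, order 18), A_4 x C_2 (6T6, order 24), S_4 (6T8, order 24), S_3 x S_3 (6T9, order 36), S_4 x C_2 (6T11, order 48), (S_3 x S_3) : C_2 (6T13, order 72), PGL(2,5) (6T14, order 120), S_6 (6T16, order 720). By Dedekind's theorem, for a prime p not dividing disc(f) the degrees of the irreducible factors of f mod p form the cycle type of an element of G. Factoring f modulo the 16 such primes p <= 67 (skipping 3, 7, 29, which divide the discriminant), each new pattern first appears at: mod 2: f = (x^6 + x^3 + 1), pattern 6; mod 5: f = (x + 1)(x + 2)(x^2 + 3x + 4)(x^2 + 4x + 1), pattern 2+2+1+1; mod 13: f = (x + 2)(x + 5)(x + 6)(x^3 + 4), pattern 3+1+1+1; mod 19: f = (x^2 + 10x + 15)(x^2 + 13x + 13)(x^2 + 15x + 10), pattern 2+2+2; mod 67: f = (x^3 + 18)(x^3 + 48), pattern 3+3. No other pattern occurs in this range, so the set of observed cycle types is {6, 2+2+1+1, 3+1+1+1, 2+2+2, 3+3}. The candidates containing elements of all these cycle types are S_3 x S_3 (6T9) of order 36, (S_3 x S_3) : C_2 (6T13) of order 72, S_6 (6T16) of order 720; the others are excluded. The observed types are precisely the cycle types that occur in S_3 x S_3 (6T9) (apart from the identity). Each of the other remaining candidates has further cycle types, and by the Chebotarev density theorem the matching factorization patterns would occur for a proportion of primes equal to their share of the group: (S_3 x S_3) : C_2 (6T13) additionally contains elements of type 4+2, 3+2+1, 2+1+1+1+1 (36 of its 72 elements, about 50% of primes); S_6 (6T16) additionally contains elements of type 5+1, 4+2, 4+1+1, 3+2+1, 2+1+1+1+1 (459 of its 720 elements, about 64% of primes). None of the 16 primes tested shows any such pattern (for each of these groups the chance of that is below 10^-4), which rules them out. Hence G = S_3 x S_3 (6T9), of order 36.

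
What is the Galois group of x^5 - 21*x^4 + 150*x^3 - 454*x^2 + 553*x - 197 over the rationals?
The polynomial f is an irreducible quintic over Q, so G = Gal(f/Q) is a transitive subgroup of S_5: one of C_5 (5T1, order 5), D_5 (5T2, order 10), F_20 (5T3, order 20), A_5 (5T4, order 60) or S_5 (5T5, order 120). The discriminant of f is 15352201216 = 123904^2, a perfect square, so G is contained in A_5. The transitive groups of degree 5 contained in A_5 are: C_5 (5T1, order 5), D_5 (5T2, order 10), A_5 (5T4, order 60). By Dedekind's theorem, for a prime p not dividing disc(f) the degrees of the irreducible factors of f mod p form the cycle type of an element of G. Factoring f modulo the 14 such primes p <= 53 (skipping 2, 11, which divide the discriminant), each new pattern first appears at: mod 3: f = (x^5 + 2x^2 + x + 1), pattern 5; mod 23: f = (x + 5)(x + 7)(x + 9)(x + 11)(x + 16), pattern 1+1+1+1+1. No other pattern occurs in this range, so the set of observed cycle types is {5, 1+1+1+1+1}. The candidates containing elements of all these cycle types are C_5 (5T1) of order 5, D_5 (5T2) of order 10, A_5 (5T4) of order 60; the others are excluded. The observed types are precisely the cycle types that occur in C_5 (5T1). Each of the other remaining candidates has further cycle types, and by the Chebotarev density theorem the matching factorization patterns would occur for a proportion of primes equal to their share of the group: D_5 (5T2) additionally contains elements of type 2+2+1 (5 of its 10 elements, about 50% of primes); A_5 (5T4) additionally contains elements of type 3+1+1, 2+2+1 (35 of its 60 elements, about 58% of primes). None of the 14 primes tested shows any such pattern (for each of these groups the chance of that is below 10^-4), which rules them out. Hence G = C_5 (5T1), of order 5.

5T1: C_5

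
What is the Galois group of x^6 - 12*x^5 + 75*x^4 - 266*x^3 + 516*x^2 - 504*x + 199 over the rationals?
The polynomial f is an irreducible sextic over Q, so G = Gal(f/Q) is one of the 16 transitive subgroups 6T1, ..., 6T16 of S_6. The discriminant of f is -5217636731328, which is not a perfect square, so G is not contained in A_6. The transitive groups of degree 6 not contained in A_6 are: C_6 (6T1, order 6), S_3 (6T2, order 6), D_6 (6T3, order 12), C_3 x S_3 (6T5, order 18), A_4 x C_2 (6T6, order 24), S_4 (6T8, order 24), S_3 x S_3 (6T9, order 36), S_4 x C_2 (6T11, order 48), (S_3 x S_3) : C_2 (6T13, order 72), PGL(2,5) (6T14, order 120), S_6 (6T16, order 720). By Dedekind's theorem, for a prime p not dividing disc(f) the degrees of the irreducible factors of f mod p form the cycle type of an element of G. Factoring f modulo the 21 such primes p <= 89 (skipping 2, 3, 7, which divide the discriminant), each new pattern first appears at: mod 5: f = (x^6 + 3x^5 + 4x^3 + x^2 + x + 4), pattern 6; mod 11: f = (x + 1)(x^5 + 9x^4 + 9x^2 + x + 1), pattern 5+1; mod 13: f = (x + 1)(x + 3)(x^4 + 10x^3 + 6x^2 + 5x + 10), pattern 4+1+1; mod 23: f = (x + 9)(x + 11)(x^2 + x + 14)(x^2 + 13x + 14), pattern 2+2+1+1; mod 43: f = (x^3 + 32x^2 + 41x + 1)(x^3 + 42x^2 + 23x + 27), pattern 3+3; mod 61: f = (x^2 + x + 28)(x^2 + 12x + 30)(x^2 + 36x + 25), pattern 2+2+2. No other pattern occurs in this range, so the set of observed cycle types is {6, 5+1, 4+1+1, 2+2+1+1, 3+3, 2+2+2}. The candidates containing elements of all these cycle types are PGL(2,5) (6T14) of order 120, S_6 (6T16) of order 720; the others are excluded. The observed types are precisely the cycle types that occur in PGL(2,5) (6T14) (apart from the identity). Each of the other remaining candidates has further cycle types, and by the Chebotarev density theorem the matching factorization patterns would occur for a proportion of primes equal to their share of the group: S_6 (6T16) additionally contains elements of type 4+2, 3+2+1, 3+1+1+1, 2+1+1+1+1 (265 of its 720 elements, about 37% of primes). None of the 21 primes tested shows any such pattern (for each of these groups the chance of that is below 10^-4), which rules them out. Hence G = PGL(2,5) (6T14), of order 120.

PGL(2,5)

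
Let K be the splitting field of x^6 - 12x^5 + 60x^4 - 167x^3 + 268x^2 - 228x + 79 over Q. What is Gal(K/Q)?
The polynomial f is an irreducible sextic over Q, so G = Gal(f/Q) is one of the 16 transitive subgroups 6T1, ..., 6T16 of S_6. The discriminant of f is 83681861, which is not a perfect square, so G is not contained in A_6. The transitive groups of degree 6 not contained in A_6 are: C_6 (6T1, order 6), S_3 (6T2, order 6), D_6 (6T3, order 12), C_3 x S_3 (6T5, order 18), A_4 x C_2 (6T6, order 24), S_4 (6T8, order 24), S_3 x S_3 (6T9, order 36), S_4 x C_2 (6T11, order 48), (S_3 x S_3) : C_2 (6T13, order 72), PGL(2,5) (6T14, order 120), S_6 (6T16, order 720). By Dedekind's theorem, for a prime p not dividing disc(f) the degrees of the irreducible factors of f mod p form the cycle type of an element of G. Factoring f modulo the 4 such primes p <= 7, each new pattern first appears at: mod 2: f = (x^6 + x^3 + 1), pattern 6; mod 5: f = (x + 1)(x^5 + 2x^4 + 3x^3 + 3x + 4), pattern 5+1; mod 7: f = (x^2 + 5x + 2)(x^4 + 4x^3 + 3x^2 + 6x + 1), pattern 4+2. No other pattern occurs in this range, so the set of observed cycle types is {6, 5+1, 4+2}. Among the candidates above, the only group containing elements of all these cycle types is S_6 (6T16); every other candidate lacks at least one of them. Hence G = S_6 (6T16), of order 720.

S_6, the symmetric group on 6 letters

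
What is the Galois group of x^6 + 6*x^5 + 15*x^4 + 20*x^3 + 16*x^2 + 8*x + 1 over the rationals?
The polynomial f is an irreducible sextic over Q, so G = Gal(f/Q) is one of the 16 transitive subgroups 6T1, ..., 6T16 of S_6. The discriminant of f is 61504 = 248^2, a perfect square, so G is contained in A_6. The transitive groups of degree 6 contained in A_6 are: A_4 (6T4, order 12), S_4 (6T7, order 24), (C_3 x C_3) : C_4 (6T10, order 36), PSL(2,5) (6T12, order 60), A_6 (6T15, order 360). By Dedekind's theorem, for a prime p not dividing disc(f) the degrees of the irreducible factors of f mod p form the cycle type of an element of G. Factoring f modulo the 79 such primes p <= 419 (skipping 2, 31, which divide the discriminant), each new pattern first appears at: mod 3: f = (x^2 + 2x + 2)(x^4 + x^3 + 2x^2 + 2x + 2), pattern 4+2; mod 5: f = (x^3 + 2x^2 + 4x + 4)(x^3 + 4x^2 + 3x + 4), pattern 3+3; mod 11: f = (x + 4)(x + 9)(x^2 + 6x + 1)(x^2 + 9x + 4), pattern 2+2+1+1; mod 67: f = (x + 3)(x + 4)(x + 12)(x + 57)(x + 65)(x + 66), pattern 1+1+1+1+1+1. No other pattern occurs in this range, so the set of observed cycle types is {4+2, 3+3, 2+2+1+1, 1+1+1+1+1+1}. The candidates containing elements of all these cycle types are S_4 (6T7) of order 24, (C_3 x C_3) : C_4 (6T10) of order 36, A_6 (6T15) of order 360; the others are excluded. The observed types are precisely the cycle types that occur in S_4 (6T7). Each of the other remaining candidates has further cycle types, and by the Chebotarev density theorem the matching factorization patterns would occur for a proportion of primes equal to their share of the group: (C_3 x C_3) : C_4 (6T10) additionally contains elements of type 3+1+1+1 (4 of its 36 elements, about 11% of primes); A_6 (6T15) additionally contains elements of type 5+1, 3+1+1+1 (184 of its 360 elements, about 51% of primes). None of the 79 primes tested shows any such pattern (for each of these groups the chance of that is below 10^-4), which rules them out. Hence G = S_4 (6T7), of order 24.

S_4 (also written S4+)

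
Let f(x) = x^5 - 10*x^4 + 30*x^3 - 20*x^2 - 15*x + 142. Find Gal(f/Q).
The polynomial f is an irreducible quintic over Q, so G = Gal(f/Q) is a transitive subgroup of S_5: one of C_5 (5T1, order 5), D_5 (5T2, order 10), F_20 (5T3, order 20), A_5 (5T4, order 60) or S_5 (5T5, order 120). The discriminant of f is 1327104000000 = 1152000^2, a perfect square, so G is contained in A_5. The transitive groups of degree 5 contained in A_5 are: C_5 (5T1, order 5), D_5 (5T2, order 10), A_5 (5T4, order 60). By Dedekind's theorem, for a prime p not dividing disc(f) the degrees of the irreducible factors of f mod p form the cycle type of an element of G. Factoring f modulo the 23 such primes p <= 101 (skipping 2, 3, 5, which divide the discriminant), each new pattern first appears at: mod 7: f = (x^5 + 4x^4 + 2x^3 + x^2 + 6x + 2), pattern 5; mod 17: f = (x + 2)(x^2 + 10x + 11)(x^2 + 12x + 8), pattern 2+2+1. No other pattern occurs in this range, so the set of observed cycle types is {5, 2+2+1}. The candidates containing elements of all these cycle types are D_5 (5T2) of order 10, A_5 (5T4) of order 60; the others are excluded. The observed types are precisely the cycle types that occur in D_5 (5T2) (apart from the identity). Each of the other remaining candidates has further cycle types, and by the Chebotarev density theorem the matching factorization patterns would occur for a proportion of primes equal to their share of the group: A_5 (5T4) additionally contains elements of type 3+1+1 (20 of its 60 elements, about 33% of primes). None of the 23 primes tested shows any such pattern (for each of these groups the chance of that is below 10^-4), which rules them out. Hence G = D_5 (5T2), of order 10.

D_5, the dihedral group of order 10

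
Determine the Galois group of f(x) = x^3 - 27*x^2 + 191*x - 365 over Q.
The polynomial is an irreducible cubic over Q and its discriminant is 270400 = 520^2, a perfect square. For an irreducible cubic, a square discriminant forces the Galois group to be A_3, the cyclic group of order 3.

C_3, A_3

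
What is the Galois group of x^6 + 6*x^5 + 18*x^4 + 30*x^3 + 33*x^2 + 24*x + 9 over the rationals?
PGL(2,5)

The polynomial f is an irreducible sextic over Q, so G = Gal(f/Q) is one of the 16 transitive subgroups 6T1, ..., 6T16 of S_6. The discriminant of f is -16003008, which is not a perfect square, so G is not contained in A_6. The transitive groups of degree 6 not contained in A_6 are: C_6 (6T1, order 6), S_3 (6T2, order 6), D_6 (6T3, order 12), C_3 x S_3 (6T5, order 18), A_4 x C_2 (6T6, order 24), S_4 (6T8, order 24), S_3 x S_3 (6T9, order 36), S_4 x C_2 (6T11, order 48), (S_3 x S_3) : C_2 (6T13, order 72), PGL(2,5) (6T14, order 120), S_6 (6T16, order 720). By Dedekind's theorem, for a prime p not dividing disc(f) the degrees of the irreducible factors of f mod p form the cycle type of an element of G. Factoring f modulo the 21 such primes p <= 89 (skipping 2, 3, 7, which divide the discriminant), each new pattern first appears at: mod 5: f = (x^6 + x^5 + 3x^4 + 3x^2 + 4x + 4), pattern 6; mod 11: f = (x + 10)(x^5 + 7x^4 + 3x^3 + 2), pattern 5+1; mod 13: f = (x + 2)(x + 6)(x^4 + 11x^3 + 9x^2 + 8x + 4), pattern 4+1+1; mod 23: f = (x + 4)(x + 8)(x^2 + 7x + 8)(x^2 + 10x + 3), pattern 2+2+1+1; mod 43: f = (x^3 + 22x^2 + 20x + 21)(x^3 + 27x^2 + 6x + 25), pattern 3+3; mod 61: f = (x^2 + 34x + 5)(x^2 + 45x + 56)(x^2 + 49x + 46), pattern 2+2+2. No other pattern occurs in this range, so the set of observed cycle types is {6, 5+1, 4+1+1, 2+2+1+1, 3+3, 2+2+2}. The candidates containing elements of all these cycle types are PGL(2,5) (6T14) of order 120, S_6 (6T16) of order 720; the others are excluded. The observed types are precisely the cycle types that occur in PGL(2,5) (6T14) (apart from the identity). Each of the other remaining candidates has further cycle types, and by the Chebotarev density theorem the matching factorization patterns would occur for a proportion of primes equal to their share of the group: S_6 (6T16) additionally contains elements of type 4+2, 3+2+1, 3+1+1+1, 2+1+1+1+1 (265 of its 720 elements, about 37% of primes). None of the 21 primes tested shows any such pattern (for each of these groups the chance of that is below 10^-4), which rules them out. Hence G = PGL(2,5) (6T14), of order 120.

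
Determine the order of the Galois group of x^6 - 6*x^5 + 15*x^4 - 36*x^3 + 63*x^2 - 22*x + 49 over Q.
720

The degree of the splitting field over Q equals the order of the Galois group, so first determine the group. The polynomial f is an irreducible sextic over Q, so G = Gal(f/Q) is one of the 16 transitive subgroups 6T1, ..., 6T16 of S_6. The discriminant of f is -46741055340544, which is not a perfect square, so G is not contained in A_6. The transitive groups of degree 6 not contained in A_6 are: C_6 (6T1, order 6), S_3 (6T2, order 6), D_6 (6T3, order 12), C_3 x S_3 (6T5, order 18), A_4 x C_2 (6T6, order 24), S_4 (6T8, order 24), S_3 x S_3 (6T9, order 36), S_4 x C_2 (6T11, order 48), (S_3 x S_3) : C_2 (6T13, order 72), PGL(2,5) (6T14, order 120), S_6 (6T16, order 720). By Dedekind's theorem, for a prime p not dividing disc(f) the degrees of the irreducible factors of f mod p form the cycle type of an element of G. Factoring f modulo the 3 such primes p <= 7 (skipping 2, which divides the discriminant), each new pattern first appears at: mod 3: f = (x + 1)(x^2 + x + 2)(x^3 + x^2 + x + 2), pattern 3+2+1; mod 5: f = (x^3 + x + 1)(x^3 + 4x^2 + 4x + 4), pattern 3+3; mod 7: f = (x)(x^5 + x^4 + x^3 + 6x^2 + 6), pattern 5+1. No other pattern occurs in this range, so the set of observed cycle types is {3+2+1, 3+3, 5+1}. Among the candidates above, the only group containing elements of all these cycle types is S_6 (6T16); every other candidate lacks at least one of them. Hence G = S_6 (6T16), of order 720. The Galois group S_6 (6T16) has order 720, so the splitting field has degree 720 over Q.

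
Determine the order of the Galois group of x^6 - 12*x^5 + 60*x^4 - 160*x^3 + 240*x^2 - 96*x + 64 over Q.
The degree of the splitting field over Q equals the order of the Galois group, so first determine the group. The polynomial f is an irreducible sextic over Q, so G = Gal(f/Q) is one of the 16 transitive subgroups 6T1, ..., 6T16 of S_6. The discriminant of f is -9727331052552192, which is not a perfect square, so G is not contained in A_6. The transitive groups of degree 6 not contained in A_6 are: C_6 (6T1, order 6), S_3 (6T2, order 6), D_6 (6T3, order 12), C_3 x S_3 (6T5, order 18), A_4 x C_2 (6T6, order 24), S_4 (6T8, order 24), S_3 x S_3 (6T9, order 36), S_4 x C_2 (6T11, order 48), (S_3 x S_3) : C_2 (6T13, order 72), PGL(2,5) (6T14, order 120), S_6 (6T16, order 720). By Dedekind's theorem, for a prime p not dividing disc(f) the degrees of the irreducible factors of f mod p form the cycle type of an element of G. Factoring f modulo the 27 such primes p <= 127 (skipping 2, 3, 17, 43, which divide the discriminant), each new pattern first appears at: mod 5: f = (x^6 + 3x^5 + 4x + 4), pattern 6; mod 7: f = (x + 3)(x^2 + 2x + 2)(x^3 + 4x^2 + 4x + 6), pattern 3+2+1; mod 11: f = (x^2 + 4)(x^4 + 10x^3 + x^2 + 9x + 5), pattern 4+2; mod 13: f = (x + 5)(x + 8)(x^2 + 3x + 1)(x^2 + 11x + 12), pattern 2+2+1+1; mod 61: f = (x + 2)(x + 6)(x + 18)(x + 40)(x^2 + 44x + 47), pattern 2+1+1+1+1; mod 97: f = (x + 18)(x + 22)(x + 96)(x^3 + 46x^2 + 44x + 89), pattern 3+1+1+1; mod 113: f = (x^2 + 4x + 28)(x^2 + 11x + 36)(x^2 + 86x + 18), pattern 2+2+2; mod 127: f = (x^3 + 43x^2 + 113x + 119)(x^3 + 72x^2 + 26x + 119), pattern 3+3. No other pattern occurs in this range, so the set of observed cycle types is {6, 3+2+1, 4+2, 2+2+1+1, 2+1+1+1+1, 3+1+1+1, 2+2+2, 3+3}. The candidates containing elements of all these cycle types are (S_3 x S_3) : C_2 (6T13) of order 72, S_6 (6T16) of order 720; the others are excluded. The observed types are precisely the cycle types that occur in (S_3 x S_3) : C_2 (6T13) (apart from the identity). Each of the other remaining candidates has further cycle types, and by the Chebotarev density theorem the matching factorization patterns would occur for a proportion of primes equal to their share of the group: S_6 (6T16) additionally contains elements of type 5+1, 4+1+1 (234 of its 720 elements, about 32% of primes). None of the 27 primes tested shows any such pattern (for each of these groups the chance of that is below 10^-4), which rules them out. Hence G = (S_3 x S_3) : C_2 (6T13), of order 72. The Galois group (S_3 x S_3) : C_2 (6T13) has order 72, so the splitting field has degree 72 over Q.

72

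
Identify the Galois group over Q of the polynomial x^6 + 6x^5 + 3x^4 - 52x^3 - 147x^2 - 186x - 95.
The polynomial f is an irreducible sextic over Q, so G = Gal(f/Q) is one of the 16 transitive subgroups 6T1, ..., 6T16 of S_6. The discriminant of f is 32289945753600, which is not a perfect square, so G is not contained in A_6. The transitive groups of degree 6 not contained in A_6 are: C_6 (6T1, order 6), S_3 (6T2, order 6), D_6 (6T3, order 12), C_3 x S_3 (6T5, order 18), A_4 x C_2 (6T6, order 24), S_4 (6T8, order 24), S_3 x S_3 (6T9, order 36), S_4 x C_2 (6T11, order 48), (S_3 x S_3) : C_2 (6T13, order 72), PGL(2,5) (6T14, order 120), S_6 (6T16, order 720). By Dedekind's theorem, for a prime p not dividing disc(f) the degrees of the irreducible factors of f mod p form the cycle type of an element of G. Factoring f modulo the 14 such primes p <= 59 (skipping 2, 3, 5, which divide the discriminant), each new pattern first appears at: mod 7: f = (x^6 + 6x^5 + 3x^4 + 4x^3 + 3x + 3), pattern 6; mod 19: f = (x)(x + 6)(x + 16)(x^3 + 3x^2 + 12x + 4), pattern 3+1+1+1; mod 23: f = (x + 4)(x + 17)(x^2 + 9x + 15)(x^2 + 22x + 14), pattern 2+2+1+1; mod 31: f = (x^2 + 8x + 10)(x^2 + 11x + 12)(x^2 + 18x + 16), pattern 2+2+2; mod 43: f = (x^3 + 3x^2 + 18x + 39)(x^3 + 3x^2 + 19x + 13), pattern 3+3. No other pattern occurs in this range, so the set of observed cycle types is {6, 3+1+1+1, 2+2+1+1, 2+2+2, 3+3}. The candidates containing elements of all these cycle types are S_3 x S_3 (6T9) of order 36, (S_3 x S_3) : C_2 (6T13) of order 72, S_6 (6T16) of order 720; the others are excluded. The observed types are precisely the cycle types that occur in S_3 x S_3 (6T9) (apart from the identity). Each of the other remaining candidates has further cycle types, and by the Chebotarev density theorem the matching factorization patterns would occur for a proportion of primes equal to their share of the group: (S_3 x S_3) : C_2 (6T13) additionally contains elements of type 4+2, 3+2+1, 2+1+1+1+1 (36 of its 72 elements, about 50% of primes); S_6 (6T16) additionally contains elements of type 5+1, 4+2, 4+1+1, 3+2+1, 2+1+1+1+1 (459 of its 720 elements, about 64% of primes). None of the 14 primes tested shows any such pattern (for each of these groups the chance of that is below 10^-4), which rules them out. Hence G = S_3 x S_3 (6T9), of order 36.

S_3 x S_3 (order 36)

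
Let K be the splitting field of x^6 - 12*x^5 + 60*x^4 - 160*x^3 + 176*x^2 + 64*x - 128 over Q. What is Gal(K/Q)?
6T11: S_4 x C_2

The polynomial f is an irreducible sextic over Q, so G = Gal(f/Q) is one of the 16 transitive subgroups 6T1, ..., 6T16 of S_6. The discriminant of f is -3603718079512576, which is not a perfect square, so G is not contained in A_6. The transitive groups of degree 6 not contained in A_6 are: C_6 (6T1, order 6), S_3 (6T2, order 6), D_6 (6T3, order 12), C_3 x S_3 (6T5, order 18), A_4 x C_2 (6T6, order 24), S_4 (6T8, order 24), S_3 x S_3 (6T9, order 36), S_4 x C_2 (6T11, order 48), (S_3 x S_3) : C_2 (6T13, order 72), PGL(2,5) (6T14, order 120), S_6 (6T16, order 720). By Dedekind's theorem, for a prime p not dividing disc(f) the degrees of the irreducible factors of f mod p form the cycle type of an element of G. Factoring f modulo the 67 such primes p <= 347 (skipping 2, 229, which divide the discriminant), each new pattern first appears at: mod 3: f = (x^6 + 2x^3 + 2x^2 + x + 1), pattern 6; mod 5: f = (x^3 + x + 4)(x^3 + 3x^2 + 4x + 3), pattern 3+3; mod 7: f = (x + 1)(x + 2)(x^4 + 6x^3 + 5x^2 + 2x + 6), pattern 4+1+1; mod 13: f = (x^2 + 9x + 11)(x^4 + 5x^3 + 4x^2 + 9x + 12), pattern 4+2; mod 23: f = (x^2 + 6x + 10)(x^2 + 9x + 4)(x^2 + 19x + 6), pattern 2+2+2; mod 29: f = (x + 7)(x + 18)(x^2 + 23x + 7)(x^2 + 27x + 28), pattern 2+2+1+1; mod 193: f = (x + 3)(x + 10)(x + 86)(x + 103)(x + 179)(x + 186), pattern 1+1+1+1+1+1; mod 347: f = (x + 4)(x + 43)(x + 300)(x + 339)(x^2 + 343x + 330), pattern 2+1+1+1+1. No other pattern occurs in this range, so the set of observed cycle types is {6, 3+3, 4+1+1, 4+2, 2+2+2, 2+2+1+1, 1+1+1+1+1+1, 2+1+1+1+1}. The candidates containing elements of all these cycle types are S_4 x C_2 (6T11) of order 48, S_6 (6T16) of order 720; the others are excluded. The observed types are precisely the cycle types that occur in S_4 x C_2 (6T11). Each of the other remaining candidates has further cycle types, and by the Chebotarev density theorem the matching factorization patterns would occur for a proportion of primes equal to their share of the group: S_6 (6T16) additionally contains elements of type 5+1, 3+2+1, 3+1+1+1 (304 of its 720 elements, about 42% of primes). None of the 67 primes tested shows any such pattern (for each of these groups the chance of that is below 10^-4), which rules them out. Hence G = S_4 x C_2 (6T11), of order 48.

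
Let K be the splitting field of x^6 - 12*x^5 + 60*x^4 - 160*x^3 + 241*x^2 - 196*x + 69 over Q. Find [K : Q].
48

The degree of the splitting field over Q equals the order of the Galois group, so first determine the group. The polynomial f is an irreducible sextic over Q, so G = Gal(f/Q) is one of the 16 transitive subgroups 6T1, ..., 6T16 of S_6. The discriminant of f is -61504, which is not a perfect square, so G is not contained in A_6. The transitive groups of degree 6 not contained in A_6 are: C_6 (6T1, order 6), S_3 (6T2, order 6), D_6 (6T3, order 12), C_3 x S_3 (6T5, order 18), A_4 x C_2 (6T6, order 24), S_4 (6T8, order 24), S_3 x S_3 (6T9, order 36), S_4 x C_2 (6T11, order 48), (S_3 x S_3) : C_2 (6T13, order 72), PGL(2,5) (6T14, order 120), S_6 (6T16, order 720). By Dedekind's theorem, for a prime p not dividing disc(f) the degrees of the irreducible factors of f mod p form the cycle type of an element of G. Factoring f modulo the 17 such primes p <= 67 (skipping 2, 31, which divide the discriminant), each new pattern first appears at: mod 3: f = (x)(x + 2)(x^4 + x^3 + x^2 + 1), pattern 4+1+1; mod 5: f = (x^3 + x^2 + x + 3)(x^3 + 2x^2 + 2x + 3), pattern 3+3; mod 7: f = (x^6 + 2x^5 + 4x^4 + x^3 + 3x^2 + 6), pattern 6; mod 11: f = (x^2 + 6x + 2)(x^2 + 7x + 2)(x^2 + 8x + 9), pattern 2+2+2; mod 13: f = (x^2 + 9x + 10)(x^4 + 5x^3 + 5x^2 + 5x + 3), pattern 4+2; mod 37: f = (x + 3)(x + 30)(x^2 + 5x + 2)(x^2 + 24x + 1), pattern 2+2+1+1; mod 47: f = (x + 3)(x + 7)(x + 36)(x + 40)(x^2 + 43x + 16), pattern 2+1+1+1+1. No other pattern occurs in this range, so the set of observed cycle types is {4+1+1, 3+3, 6, 2+2+2, 4+2, 2+2+1+1, 2+1+1+1+1}. The candidates containing elements of all these cycle types are S_4 x C_2 (6T11) of order 48, S_6 (6T16) of order 720; the others are excluded. The observed types are precisely the cycle types that occur in S_4 x C_2 (6T11) (apart from the identity). Each of the other remaining candidates has further cycle types, and by the Chebotarev density theorem the matching factorization patterns would occur for a proportion of primes equal to their share of the group: S_6 (6T16) additionally contains elements of type 5+1, 3+2+1, 3+1+1+1 (304 of its 720 elements, about 42% of primes). None of the 17 primes tested shows any such pattern (for each of these groups the chance of that is below 10^-4), which rules them out. Hence G = S_4 x C_2 (6T11), of order 48. The Galois group S_4 x C_2 (6T11) has order 48, so the splitting field has degree 48 over Q.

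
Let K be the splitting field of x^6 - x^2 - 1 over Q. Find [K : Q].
24

The degree of the splitting field over Q equals the order of the Galois group, so first determine the group. The polynomial f is an irreducible sextic over Q, so G = Gal(f/Q) is one of the 16 transitive subgroups 6T1, ..., 6T16 of S_6. The discriminant of f is 33856 = 184^2, a perfect square, so G is contained in A_6. The transitive groups of degree 6 contained in A_6 are: A_4 (6T4, order 12), S_4 (6T7, order 24), (C_3 x C_3) : C_4 (6T10, order 36), PSL(2,5) (6T12, order 60), A_6 (6T15, order 360). By Dedekind's theorem, for a prime p not dividing disc(f) the degrees of the irreducible factors of f mod p form the cycle type of an element of G. Factoring f modulo the 79 such primes p <= 419 (skipping 2, 23, which divide the discriminant), each new pattern first appears at: mod 3: f = (x^3 + x^2 + 2x + 1)(x^3 + 2x^2 + 2x + 2), pattern 3+3; mod 5: f = (x^2 + 3)(x^4 + 2x^2 + 3), pattern 4+2; mod 19: f = (x + 5)(x + 14)(x^2 + 9x + 15)(x^2 + 10x + 15), pattern 2+2+1+1; mod 223: f = (x + 16)(x + 57)(x + 78)(x + 145)(x + 166)(x + 207), pattern 1+1+1+1+1+1. No other pattern occurs in this range, so the set of observed cycle types is {3+3, 4+2, 2+2+1+1, 1+1+1+1+1+1}. The candidates containing elements of all these cycle types are S_4 (6T7) of order 24, (C_3 x C_3) : C_4 (6T10) of order 36, A_6 (6T15) of order 360; the others are excluded. The observed types are precisely the cycle types that occur in S_4 (6T7). Each of the other remaining candidates has further cycle types, and by the Chebotarev density theorem the matching factorization patterns would occur for a proportion of primes equal to their share of the group: (C_3 x C_3) : C_4 (6T10) additionally contains elements of type 3+1+1+1 (4 of its 36 elements, about 11% of primes); A_6 (6T15) additionally contains elements of type 5+1, 3+1+1+1 (184 of its 360 elements, about 51% of primes). None of the 79 primes tested shows any such pattern (for each of these groups the chance of that is below 10^-4), which rules them out. Hence G = S_4 (6T7), of order 24. The Galois group S_4 (6T7) has order 24, so the splitting field has degree 24 over Q.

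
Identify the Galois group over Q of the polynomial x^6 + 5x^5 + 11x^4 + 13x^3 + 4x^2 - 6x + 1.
(C_3 x C_3) : C_4 (also written G36+)

The polynomial f is an irreducible sextic over Q, so G = Gal(f/Q) is one of the 16 transitive subgroups 6T1, ..., 6T16 of S_6. The discriminant of f is 525625 = 725^2, a perfect square, so G is contained in A_6. The transitive groups of degree 6 contained in A_6 are: A_4 (6T4, order 12), S_4 (6T7, order 24), (C_3 x C_3) : C_4 (6T10, order 36), PSL(2,5) (6T12, order 60), A_6 (6T15, order 360). By Dedekind's theorem, for a prime p not dividing disc(f) the degrees of the irreducible factors of f mod p form the cycle type of an element of G. Factoring f modulo the 19 such primes p <= 73 (skipping 5, 29, which divide the discriminant), each new pattern first appears at: mod 2: f = (x^2 + x + 1)(x^4 + x + 1), pattern 4+2; mod 11: f = (x^3 + 6x^2 + 3x + 10)(x^3 + 10x^2 + 3x + 10), pattern 3+3; mod 19: f = (x + 8)(x + 9)(x^2 + 9x + 7)(x^2 + 17x + 2), pattern 2+2+1+1; mod 61: f = (x + 20)(x + 27)(x + 34)(x^3 + 46x^2 + 3x + 60), pattern 3+1+1+1. No other pattern occurs in this range, so the set of observed cycle types is {4+2, 3+3, 2+2+1+1, 3+1+1+1}. The candidates containing elements of all these cycle types are (C_3 x C_3) : C_4 (6T10) of order 36, A_6 (6T15) of order 360; the others are excluded. The observed types are precisely the cycle types that occur in (C_3 x C_3) : C_4 (6T10) (apart from the identity). Each of the other remaining candidates has further cycle types, and by the Chebotarev density theorem the matching factorization patterns would occur for a proportion of primes equal to their share of the group: A_6 (6T15) additionally contains elements of type 5+1 (144 of its 360 elements, about 40% of primes). None of the 19 primes tested shows any such pattern (for each of these groups the chance of that is below 10^-4), which rules them out. Hence G = (C_3 x C_3) : C_4 (6T10), of order 36.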